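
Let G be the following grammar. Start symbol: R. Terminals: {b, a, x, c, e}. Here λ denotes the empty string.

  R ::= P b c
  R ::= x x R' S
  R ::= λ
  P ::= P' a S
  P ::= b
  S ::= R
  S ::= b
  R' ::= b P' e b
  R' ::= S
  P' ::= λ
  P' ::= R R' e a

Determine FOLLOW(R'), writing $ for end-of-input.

{$, a, b, e, x}

FIRST(R): from R::=P b c we get {a, b, e, x}; from R::=x x R' S we get {x}; from R::=λ we get {λ}. So FIRST(R) = {λ, a, b, e, x}.
FIRST(S): from S::=R we get {λ, a, b, e, x}; from S::=b we get {b}. So FIRST(S) = {λ, a, b, e, x}.
FIRST(R'): from R'::=b P' e b we get {b}; from R'::=S we get {λ, a, b, e, x}. So FIRST(R') = {λ, a, b, e, x}.
FIRST(P'): from P'::=λ we get {λ}; from P'::=R R' e a we get {a, b, e, x}. So FIRST(P') = {λ, a, b, e, x}.
FIRST(P): from P::=P' a S we get {a, b, e, x}; from P::=b we get {b}. So FIRST(P) = {a, b, e, x}.
FOLLOW(R) includes $ since R is the start symbol.
FOLLOW(P): in R::=P b c, P is followed by b c with FIRST {b}. Thus FOLLOW(P) = {b}.
FOLLOW(P'): in P::=P' a S, P' is followed by a S with FIRST {a}; in R'::=b P' e b, P' is followed by e b with FIRST {e}. Thus FOLLOW(P') = {a, e}.
FOLLOW(R): in S::=R, the suffix after R is empty, so FOLLOW(R) ⊇ FOLLOW(S) = {$, a, b, e, x}; in P'::=R R' e a, R is followed by R' e a with FIRST {a, b, e, x}. Thus FOLLOW(R) = {$, a, b, e, x}.
FOLLOW(R'): in R::=x x R' S, R' is followed by S with FIRST {λ, a, b, e, x}; in R::=x x R' S, the suffix after R' is nullable, so FOLLOW(R') ⊇ FOLLOW(R) = {$, a, b, e, x}; in P'::=R R' e a, R' is followed by e a with FIRST {e}. Thus FOLLOW(R') = {$, a, b, e, x}.
FOLLOW(S): in R::=x x R' S, the suffix after S is empty, so FOLLOW(S) ⊇ FOLLOW(R) = {$, a, b, e, x}; in P::=P' a S, the suffix after S is empty, so FOLLOW(S) ⊇ FOLLOW(P) = {b}; in R'::=S, the suffix after S is empty, so FOLLOW(S) ⊇ FOLLOW(R') = {$, a, b, e, x}. Thus FOLLOW(S) = {$, a, b, e, x}.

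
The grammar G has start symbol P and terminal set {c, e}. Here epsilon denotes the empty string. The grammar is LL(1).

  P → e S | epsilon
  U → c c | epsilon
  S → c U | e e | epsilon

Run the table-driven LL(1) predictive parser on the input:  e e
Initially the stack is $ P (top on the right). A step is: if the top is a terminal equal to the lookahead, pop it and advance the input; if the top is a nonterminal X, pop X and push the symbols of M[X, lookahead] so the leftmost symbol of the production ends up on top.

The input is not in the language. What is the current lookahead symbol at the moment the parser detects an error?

$

     Stack  Input  Action
  1  $ P    e e $  expand P → e S
  2  $ S e  e e $  match e
  3  $ S    e $    expand S → e e
  4  $ e e  e $    match e
  5  $ e    $      error: top is terminal e but lookahead is $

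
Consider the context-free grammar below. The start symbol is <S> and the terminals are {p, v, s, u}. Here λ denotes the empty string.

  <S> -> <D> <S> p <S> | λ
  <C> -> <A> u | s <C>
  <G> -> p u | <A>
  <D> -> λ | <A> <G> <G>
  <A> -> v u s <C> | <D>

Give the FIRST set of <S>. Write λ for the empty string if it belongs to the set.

{λ, p, v}

FIRST(<S>): from <S>-><D> <S> p <S> we get {p, v}; from <S>->λ we get {λ}. So FIRST(<S>) = {λ, p, v}.
FIRST(<C>): from <C>-><A> u we get {p, u, v}; from <C>->s <C> we get {s}. So FIRST(<C>) = {p, s, u, v}.
FIRST(<G>): from <G>->p u we get {p}; from <G>-><A> we get {λ, p, v}. So FIRST(<G>) = {λ, p, v}.
FIRST(<D>): from <D>->λ we get {λ}; from <D>-><A> <G> <G> we get {λ, p, v}. So FIRST(<D>) = {λ, p, v}.
FIRST(<A>): from <A>->v u s <C> we get {v}; from <A>-><D> we get {λ, p, v}. So FIRST(<A>) = {λ, p, v}.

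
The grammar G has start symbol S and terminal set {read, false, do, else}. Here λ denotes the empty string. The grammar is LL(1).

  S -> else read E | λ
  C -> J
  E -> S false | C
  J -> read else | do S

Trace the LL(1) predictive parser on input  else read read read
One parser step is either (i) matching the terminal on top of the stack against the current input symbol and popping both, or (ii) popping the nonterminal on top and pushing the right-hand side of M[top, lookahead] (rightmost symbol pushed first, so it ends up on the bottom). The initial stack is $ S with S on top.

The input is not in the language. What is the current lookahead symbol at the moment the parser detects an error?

     Stack          Input                  Action
  1  $ S            else read read read $  expand S -> else read E
  2  $ E read else  else read read read $  match else
  3  $ E read       read read read $       match read
  4  $ E            read read $            expand E -> C
  5  $ C            read read $            expand C -> J
  6  $ J            read read $            expand J -> read else
  7  $ else read    read read $            match read
  8  $ else         read $                 error: top is terminal else but lookahead is read

read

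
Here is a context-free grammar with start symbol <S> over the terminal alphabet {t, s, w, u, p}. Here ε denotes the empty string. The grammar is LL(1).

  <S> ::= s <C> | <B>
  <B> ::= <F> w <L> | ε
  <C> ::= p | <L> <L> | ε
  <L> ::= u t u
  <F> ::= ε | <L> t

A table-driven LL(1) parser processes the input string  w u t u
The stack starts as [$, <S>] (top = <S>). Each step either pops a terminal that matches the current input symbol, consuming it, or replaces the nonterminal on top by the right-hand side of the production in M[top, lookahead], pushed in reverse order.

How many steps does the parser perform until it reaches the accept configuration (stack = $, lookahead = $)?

     Stack        Input      Action
  1  $ <S>        w u t u $  expand <S> ::= <B>
  2  $ <B>        w u t u $  expand <B> ::= <F> w <L>
  3  $ <L> w <F>  w u t u $  expand <F> ::= ε
  4  $ <L> w      w u t u $  match w
  5  $ <L>        u t u $    expand <L> ::= u t u
  6  $ u t u      u t u $    match u
  7  $ u t        t u $      match t
  8  $ u          u $        match u
Accept reached after 8 steps.

8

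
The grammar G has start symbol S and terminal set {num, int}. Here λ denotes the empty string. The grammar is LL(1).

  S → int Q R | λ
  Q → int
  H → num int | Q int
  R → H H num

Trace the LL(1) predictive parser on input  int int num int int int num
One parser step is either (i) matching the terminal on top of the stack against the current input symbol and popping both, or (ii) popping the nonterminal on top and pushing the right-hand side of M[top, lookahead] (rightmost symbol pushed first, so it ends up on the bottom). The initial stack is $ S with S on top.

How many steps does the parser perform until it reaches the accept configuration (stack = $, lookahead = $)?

step 1: stack=$ S  input=int int num int int int num $  — expand S → int Q R
step 2: stack=$ R Q int  input=int int num int int int num $  — match int
step 3: stack=$ R Q  input=int num int int int num $  — expand Q → int
step 4: stack=$ R int  input=int num int int int num $  — match int
step 5: stack=$ R  input=num int int int num $  — expand R → H H num
step 6: stack=$ num H H  input=num int int int num $  — expand H → num int
step 7: stack=$ num H int num  input=num int int int num $  — match num
step 8: stack=$ num H int  input=int int int num $  — match int
step 9: stack=$ num H  input=int int num $  — expand H → Q int
step 10: stack=$ num int Q  input=int int num $  — expand Q → int
step 11: stack=$ num int int  input=int int num $  — match int
step 12: stack=$ num int  input=int num $  — match int
step 13: stack=$ num  input=num $  — match num
Accept reached after 13 steps.

13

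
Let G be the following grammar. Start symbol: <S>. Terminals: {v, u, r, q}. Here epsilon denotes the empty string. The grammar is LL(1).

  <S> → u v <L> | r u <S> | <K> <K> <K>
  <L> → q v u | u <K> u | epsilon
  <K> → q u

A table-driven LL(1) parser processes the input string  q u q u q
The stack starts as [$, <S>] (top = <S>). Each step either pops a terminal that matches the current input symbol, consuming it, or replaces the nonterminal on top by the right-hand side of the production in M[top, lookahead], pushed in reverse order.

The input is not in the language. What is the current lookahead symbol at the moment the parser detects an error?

      Stack          Input        Action
   1  $ <S>          q u q u q $  expand <S> → <K> <K> <K>
   2  $ <K> <K> <K>  q u q u q $  expand <K> → q u
   3  $ <K> <K> u q  q u q u q $  match q
   4  $ <K> <K> u    u q u q $    match u
   5  $ <K> <K>      q u q $      expand <K> → q u
   6  $ <K> u q      q u q $      match q
   7  $ <K> u        u q $        match u
   8  $ <K>          q $          expand <K> → q u
   9  $ u q          q $          match q
  10  $ u            $            error: top is terminal u but lookahead is $

$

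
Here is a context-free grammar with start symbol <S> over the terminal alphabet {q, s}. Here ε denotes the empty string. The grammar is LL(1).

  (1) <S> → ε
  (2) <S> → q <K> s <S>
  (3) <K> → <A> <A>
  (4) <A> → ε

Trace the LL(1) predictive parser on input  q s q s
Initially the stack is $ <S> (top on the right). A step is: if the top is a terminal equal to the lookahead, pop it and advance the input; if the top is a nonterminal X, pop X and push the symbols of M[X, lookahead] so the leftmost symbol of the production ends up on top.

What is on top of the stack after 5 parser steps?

s

step 1: stack=$ <S>  input=q s q s $  — expand <S> → q <K> s <S>
step 2: stack=$ <S> s <K> q  input=q s q s $  — match q
step 3: stack=$ <S> s <K>  input=s q s $  — expand <K> → <A> <A>
step 4: stack=$ <S> s <A> <A>  input=s q s $  — expand <A> → ε
step 5: stack=$ <S> s <A>  input=s q s $  — expand <A> → ε
Stack after step 5: $ <S> s (top = s).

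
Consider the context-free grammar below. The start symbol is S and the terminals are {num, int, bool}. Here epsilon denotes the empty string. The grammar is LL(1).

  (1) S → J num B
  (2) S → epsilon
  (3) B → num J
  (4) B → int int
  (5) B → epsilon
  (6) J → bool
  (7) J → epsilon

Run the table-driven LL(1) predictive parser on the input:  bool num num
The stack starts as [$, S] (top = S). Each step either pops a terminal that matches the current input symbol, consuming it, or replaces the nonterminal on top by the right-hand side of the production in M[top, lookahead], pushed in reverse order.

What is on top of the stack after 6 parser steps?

J

     Stack         Input           Action
  1  $ S           bool num num $  expand S → J num B
  2  $ B num J     bool num num $  expand J → bool
  3  $ B num bool  bool num num $  match bool
  4  $ B num       num num $       match num
  5  $ B           num $           expand B → num J
  6  $ J num       num $           match num
Stack after step 6: $ J (top = J).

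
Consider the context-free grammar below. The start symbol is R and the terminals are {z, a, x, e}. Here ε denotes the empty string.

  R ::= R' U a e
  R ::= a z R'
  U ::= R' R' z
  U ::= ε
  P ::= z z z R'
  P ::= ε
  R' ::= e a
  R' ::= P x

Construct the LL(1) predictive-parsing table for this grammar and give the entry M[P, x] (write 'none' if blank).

FIRST(P): from P::=z z z R' we get {z}; from P::=ε we get {ε}. So FIRST(P) = {ε, z}.
FIRST(R'): from R'::=e a we get {e}; from R'::=P x we get {x, z}. So FIRST(R') = {e, x, z}.
FIRST(R): from R::=R' U a e we get {e, x, z}; from R::=a z R' we get {a}. So FIRST(R) = {a, e, x, z}.
FIRST(U): from U::=R' R' z we get {e, x, z}; from U::=ε we get {ε}. So FIRST(U) = {ε, e, x, z}.
FOLLOW(R) includes $ since R is the start symbol.
FOLLOW(P): in R'::=P x, P is followed by x with FIRST {x}. Thus FOLLOW(P) = {x}.
For P ::= z z z R': FIRST(z z z R') = {z}, so it goes in M[P, t] for t ∈ {z}.
For P ::= ε: FIRST(ε) = {ε}, so it goes in M[P, t] for t ∈ {}; since ε ∈ FIRST, also for every t ∈ FOLLOW(P) = {x}.

P ::= ε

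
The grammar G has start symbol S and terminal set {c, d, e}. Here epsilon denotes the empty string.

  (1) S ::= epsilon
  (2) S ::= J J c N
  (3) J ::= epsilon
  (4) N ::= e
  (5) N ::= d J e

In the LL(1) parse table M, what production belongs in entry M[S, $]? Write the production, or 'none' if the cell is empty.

S ::= epsilon

FIRST(J) = {epsilon}
FIRST(N) = {d, e}
FIRST(S) = {epsilon, c}  (via J J c N)
FOLLOW(S) includes $ since S is the start symbol.
FOLLOW(S): S appears on no right-hand side. Thus FOLLOW(S) = {$}.
For S ::= epsilon: FIRST(epsilon) = {epsilon}, so it goes in M[S, t] for t ∈ {}; since epsilon ∈ FIRST, also for every t ∈ FOLLOW(S) = {$}.
For S ::= J J c N: FIRST(J J c N) = {c}, so it goes in M[S, t] for t ∈ {c}.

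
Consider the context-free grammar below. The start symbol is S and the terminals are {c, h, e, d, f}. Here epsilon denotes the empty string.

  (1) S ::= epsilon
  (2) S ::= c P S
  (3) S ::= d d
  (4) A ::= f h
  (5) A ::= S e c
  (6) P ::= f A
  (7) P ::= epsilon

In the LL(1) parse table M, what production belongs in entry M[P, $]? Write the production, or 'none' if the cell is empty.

P ::= epsilon

FIRST(S): from S::=epsilon we get {epsilon}; from S::=c P S we get {c}; from S::=d d we get {d}. So FIRST(S) = {epsilon, c, d}.
FIRST(P): from P::=f A we get {f}; from P::=epsilon we get {epsilon}. So FIRST(P) = {epsilon, f}.
FIRST(A): from A::=f h we get {f}; from A::=S e c we get {c, d, e}. So FIRST(A) = {c, d, e, f}.
FOLLOW(S) includes $ since S is the start symbol.
FOLLOW(S): in S::=c P S, the suffix after S is empty (adds nothing new); in A::=S e c, S is followed by e c with FIRST {e}. Thus FOLLOW(S) = {$, e}.
FOLLOW(P): in S::=c P S, P is followed by S with FIRST {epsilon, c, d}; in S::=c P S, the suffix after P is nullable, so FOLLOW(P) ⊇ FOLLOW(S) = {$, e}. Thus FOLLOW(P) = {$, c, d, e}.
For P ::= f A: FIRST(f A) = {f}, so it goes in M[P, t] for t ∈ {f}.
For P ::= epsilon: FIRST(epsilon) = {epsilon}, so it goes in M[P, t] for t ∈ {}; since epsilon ∈ FIRST, also for every t ∈ FOLLOW(P) = {$, c, d, e}.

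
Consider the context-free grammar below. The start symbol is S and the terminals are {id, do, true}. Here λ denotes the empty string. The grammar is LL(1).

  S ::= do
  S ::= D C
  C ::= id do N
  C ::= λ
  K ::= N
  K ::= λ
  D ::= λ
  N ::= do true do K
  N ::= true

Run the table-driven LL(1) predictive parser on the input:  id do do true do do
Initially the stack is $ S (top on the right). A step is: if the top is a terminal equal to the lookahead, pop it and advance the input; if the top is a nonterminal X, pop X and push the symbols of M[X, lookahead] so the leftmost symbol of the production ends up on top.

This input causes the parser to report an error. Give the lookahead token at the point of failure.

step 1: stack=$ S  input=id do do true do do $  — expand S ::= D C
step 2: stack=$ C D  input=id do do true do do $  — expand D ::= λ
step 3: stack=$ C  input=id do do true do do $  — expand C ::= id do N
step 4: stack=$ N do id  input=id do do true do do $  — match id
step 5: stack=$ N do  input=do do true do do $  — match do
step 6: stack=$ N  input=do true do do $  — expand N ::= do true do K
step 7: stack=$ K do true do  input=do true do do $  — match do
step 8: stack=$ K do true  input=true do do $  — match true
step 9: stack=$ K do  input=do do $  — match do
step 10: stack=$ K  input=do $  — expand K ::= N
step 11: stack=$ N  input=do $  — expand N ::= do true do K
step 12: stack=$ K do true do  input=do $  — match do
step 13: stack=$ K do true  input=$  — error: top is terminal true but lookahead is $

$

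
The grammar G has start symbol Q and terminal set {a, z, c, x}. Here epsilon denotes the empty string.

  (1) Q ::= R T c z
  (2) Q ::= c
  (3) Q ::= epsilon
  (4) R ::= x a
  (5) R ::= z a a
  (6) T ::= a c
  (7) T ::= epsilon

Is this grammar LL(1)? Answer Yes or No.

FIRST(Q) = {epsilon, c, x, z}
FIRST(R) = {x, z}
FIRST(T) = {epsilon, a}
FOLLOW(Q) = {$}
FOLLOW(R) = {a, c}
FOLLOW(T) = {c}
Each cell of M receives at most one production.

Yes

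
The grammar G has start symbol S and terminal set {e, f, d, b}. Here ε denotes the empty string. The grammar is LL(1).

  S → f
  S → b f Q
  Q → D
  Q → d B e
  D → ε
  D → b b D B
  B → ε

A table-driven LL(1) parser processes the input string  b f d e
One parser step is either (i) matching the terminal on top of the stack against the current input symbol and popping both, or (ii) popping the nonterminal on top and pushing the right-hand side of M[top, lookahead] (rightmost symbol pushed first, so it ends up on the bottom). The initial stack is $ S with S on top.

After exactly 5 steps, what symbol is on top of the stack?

step 1: stack=$ S  input=b f d e $  — expand S → b f Q
step 2: stack=$ Q f b  input=b f d e $  — match b
step 3: stack=$ Q f  input=f d e $  — match f
step 4: stack=$ Q  input=d e $  — expand Q → d B e
step 5: stack=$ e B d  input=d e $  — match d
Stack after step 5: $ e B (top = B).

B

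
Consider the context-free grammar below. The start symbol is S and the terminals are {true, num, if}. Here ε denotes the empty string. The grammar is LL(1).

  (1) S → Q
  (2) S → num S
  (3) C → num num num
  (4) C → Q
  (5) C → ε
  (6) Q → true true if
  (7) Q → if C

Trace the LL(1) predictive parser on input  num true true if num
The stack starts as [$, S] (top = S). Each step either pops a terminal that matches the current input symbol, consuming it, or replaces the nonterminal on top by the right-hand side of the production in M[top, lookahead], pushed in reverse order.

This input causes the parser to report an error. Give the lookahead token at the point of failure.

num

step 1: stack=$ S  input=num true true if num $  — expand S → num S
step 2: stack=$ S num  input=num true true if num $  — match num
step 3: stack=$ S  input=true true if num $  — expand S → Q
step 4: stack=$ Q  input=true true if num $  — expand Q → true true if
step 5: stack=$ if true true  input=true true if num $  — match true
step 6: stack=$ if true  input=true if num $  — match true
step 7: stack=$ if  input=if num $  — match if
step 8: stack=$  input=num $  — error: stack empty but input remains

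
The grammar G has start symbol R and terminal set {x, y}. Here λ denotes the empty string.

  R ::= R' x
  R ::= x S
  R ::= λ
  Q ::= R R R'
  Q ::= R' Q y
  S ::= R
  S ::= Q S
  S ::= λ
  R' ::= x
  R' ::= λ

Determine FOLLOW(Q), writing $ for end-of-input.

{$, x, y}

FIRST(R'): from R'::=x we get {x}; from R'::=λ we get {λ}. So FIRST(R') = {λ, x}.
FIRST(R): from R::=R' x we get {x}; from R::=x S we get {x}; from R::=λ we get {λ}. So FIRST(R) = {λ, x}.
FIRST(Q): from Q::=R R R' we get {λ, x}; from Q::=R' Q y we get {x, y}. So FIRST(Q) = {λ, x, y}.
FIRST(S): from S::=R we get {λ, x}; from S::=Q S we get {λ, x, y}; from S::=λ we get {λ}. So FIRST(S) = {λ, x, y}.
FOLLOW(R) includes $ since R is the start symbol.
FOLLOW(R): in Q::=R R R' (occurrence 1), R is followed by R R' with FIRST {λ, x}; in Q::=R R R' (occurrence 1), the suffix after R is nullable, so FOLLOW(R) ⊇ FOLLOW(Q) = {$, x, y}; in Q::=R R R' (occurrence 2), R is followed by R' with FIRST {λ, x}; in Q::=R R R' (occurrence 2), the suffix after R is nullable, so FOLLOW(R) ⊇ FOLLOW(Q) = {$, x, y}; in S::=R, the suffix after R is empty, so FOLLOW(R) ⊇ FOLLOW(S) = {$, x, y}. Thus FOLLOW(R) = {$, x, y}.
FOLLOW(S): in R::=x S, the suffix after S is empty, so FOLLOW(S) ⊇ FOLLOW(R) = {$, x, y}; in S::=Q S, the suffix after S is empty (adds nothing new). Thus FOLLOW(S) = {$, x, y}.
FOLLOW(Q): in Q::=R' Q y, Q is followed by y with FIRST {y}; in S::=Q S, Q is followed by S with FIRST {λ, x, y}; in S::=Q S, the suffix after Q is nullable, so FOLLOW(Q) ⊇ FOLLOW(S) = {$, x, y}. Thus FOLLOW(Q) = {$, x, y}.
FOLLOW(R'): in R::=R' x, R' is followed by x with FIRST {x}; in Q::=R R R', the suffix after R' is empty, so FOLLOW(R') ⊇ FOLLOW(Q) = {$, x, y}; in Q::=R' Q y, R' is followed by Q y with FIRST {x, y}. Thus FOLLOW(R') = {$, x, y}.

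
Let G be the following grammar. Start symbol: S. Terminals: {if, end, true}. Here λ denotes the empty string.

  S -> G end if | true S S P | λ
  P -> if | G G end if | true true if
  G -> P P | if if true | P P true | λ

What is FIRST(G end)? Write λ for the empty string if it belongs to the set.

{end, if, true}

FIRST(S): from S->G end if we get {end, if, true}; from S->true S S P we get {true}; from S->λ we get {λ}. So FIRST(S) = {λ, end, if, true}.
FIRST(P): from P->if we get {if}; from P->G G end if we get {end, if, true}; from P->true true if we get {true}. So FIRST(P) = {end, if, true}.
FIRST(G): from G->P P we get {end, if, true}; from G->if if true we get {if}; from G->P P true we get {end, if, true}; from G->λ we get {λ}. So FIRST(G) = {λ, end, if, true}.
FIRST(G end): take FIRST of each symbol in turn, carrying on past any symbol whose FIRST contains λ; result {end, if, true}.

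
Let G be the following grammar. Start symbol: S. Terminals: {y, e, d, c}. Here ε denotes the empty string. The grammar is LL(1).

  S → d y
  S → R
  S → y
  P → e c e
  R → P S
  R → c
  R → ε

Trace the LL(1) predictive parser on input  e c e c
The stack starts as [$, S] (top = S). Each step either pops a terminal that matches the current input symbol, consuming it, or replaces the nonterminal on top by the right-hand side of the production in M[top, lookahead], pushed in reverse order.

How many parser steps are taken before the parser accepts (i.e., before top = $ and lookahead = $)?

9

     Stack      Input      Action
  1  $ S        e c e c $  expand S → R
  2  $ R        e c e c $  expand R → P S
  3  $ S P      e c e c $  expand P → e c e
  4  $ S e c e  e c e c $  match e
  5  $ S e c    c e c $    match c
  6  $ S e      e c $      match e
  7  $ S        c $        expand S → R
  8  $ R        c $        expand R → c
  9  $ c        c $        match c
Accept reached after 9 steps.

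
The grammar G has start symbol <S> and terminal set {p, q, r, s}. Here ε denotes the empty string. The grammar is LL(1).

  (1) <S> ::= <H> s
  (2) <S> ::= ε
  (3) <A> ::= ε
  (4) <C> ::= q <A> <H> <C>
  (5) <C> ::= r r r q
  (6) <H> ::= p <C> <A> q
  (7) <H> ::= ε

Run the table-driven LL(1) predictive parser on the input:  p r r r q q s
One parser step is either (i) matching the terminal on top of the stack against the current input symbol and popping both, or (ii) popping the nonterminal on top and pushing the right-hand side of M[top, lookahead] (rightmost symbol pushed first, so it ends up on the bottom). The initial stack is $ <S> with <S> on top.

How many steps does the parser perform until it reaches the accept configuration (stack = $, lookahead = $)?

step 1: stack=$ <S>  input=p r r r q q s $  — expand <S> ::= <H> s
step 2: stack=$ s <H>  input=p r r r q q s $  — expand <H> ::= p <C> <A> q
step 3: stack=$ s q <A> <C> p  input=p r r r q q s $  — match p
step 4: stack=$ s q <A> <C>  input=r r r q q s $  — expand <C> ::= r r r q
step 5: stack=$ s q <A> q r r r  input=r r r q q s $  — match r
step 6: stack=$ s q <A> q r r  input=r r q q s $  — match r
step 7: stack=$ s q <A> q r  input=r q q s $  — match r
step 8: stack=$ s q <A> q  input=q q s $  — match q
step 9: stack=$ s q <A>  input=q s $  — expand <A> ::= ε
step 10: stack=$ s q  input=q s $  — match q
step 11: stack=$ s  input=s $  — match s
Accept reached after 11 steps.

11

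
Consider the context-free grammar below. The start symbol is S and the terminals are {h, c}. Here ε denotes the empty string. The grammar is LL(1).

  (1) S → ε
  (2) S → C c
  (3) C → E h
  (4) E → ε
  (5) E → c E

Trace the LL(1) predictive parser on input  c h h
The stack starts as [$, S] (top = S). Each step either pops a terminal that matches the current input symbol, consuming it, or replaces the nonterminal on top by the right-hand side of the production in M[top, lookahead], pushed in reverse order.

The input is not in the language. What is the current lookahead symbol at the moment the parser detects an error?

h

step 1: stack=$ S  input=c h h $  — expand S → C c
step 2: stack=$ c C  input=c h h $  — expand C → E h
step 3: stack=$ c h E  input=c h h $  — expand E → c E
step 4: stack=$ c h E c  input=c h h $  — match c
step 5: stack=$ c h E  input=h h $  — expand E → ε
step 6: stack=$ c h  input=h h $  — match h
step 7: stack=$ c  input=h $  — error: top is terminal c but lookahead is h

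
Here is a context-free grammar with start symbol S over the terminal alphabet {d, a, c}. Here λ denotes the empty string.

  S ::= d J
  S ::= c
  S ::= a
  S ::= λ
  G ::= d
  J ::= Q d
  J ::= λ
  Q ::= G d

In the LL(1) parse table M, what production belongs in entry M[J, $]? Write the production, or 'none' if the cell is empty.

J ::= λ

FIRST(S): from S::=d J we get {d}; from S::=c we get {c}; from S::=a we get {a}; from S::=λ we get {λ}. So FIRST(S) = {λ, a, c, d}.
FIRST(G): from G::=d we get {d}. So FIRST(G) = {d}.
FIRST(Q): from Q::=G d we get {d}. So FIRST(Q) = {d}.
FIRST(J): from J::=Q d we get {d}; from J::=λ we get {λ}. So FIRST(J) = {λ, d}.
FOLLOW(S) includes $ since S is the start symbol.
FOLLOW(S): S appears on no right-hand side. Thus FOLLOW(S) = {$}.
FOLLOW(J): in S::=d J, the suffix after J is empty, so FOLLOW(J) ⊇ FOLLOW(S) = {$}. Thus FOLLOW(J) = {$}.
For J ::= Q d: FIRST(Q d) = {d}, so it goes in M[J, t] for t ∈ {d}.
For J ::= λ: FIRST(λ) = {λ}, so it goes in M[J, t] for t ∈ {}; since λ ∈ FIRST, also for every t ∈ FOLLOW(J) = {$}.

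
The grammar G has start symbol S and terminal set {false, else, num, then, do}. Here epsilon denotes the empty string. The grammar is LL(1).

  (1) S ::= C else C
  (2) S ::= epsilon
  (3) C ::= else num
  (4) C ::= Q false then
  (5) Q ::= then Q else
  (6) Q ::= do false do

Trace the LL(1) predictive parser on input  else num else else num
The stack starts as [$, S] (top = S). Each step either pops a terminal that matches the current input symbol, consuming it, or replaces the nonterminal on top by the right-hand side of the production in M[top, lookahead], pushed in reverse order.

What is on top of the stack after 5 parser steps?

C

     Stack              Input                     Action
  1  $ S                else num else else num $  expand S ::= C else C
  2  $ C else C         else num else else num $  expand C ::= else num
  3  $ C else num else  else num else else num $  match else
  4  $ C else num       num else else num $       match num
  5  $ C else           else else num $           match else
Stack after step 5: $ C (top = C).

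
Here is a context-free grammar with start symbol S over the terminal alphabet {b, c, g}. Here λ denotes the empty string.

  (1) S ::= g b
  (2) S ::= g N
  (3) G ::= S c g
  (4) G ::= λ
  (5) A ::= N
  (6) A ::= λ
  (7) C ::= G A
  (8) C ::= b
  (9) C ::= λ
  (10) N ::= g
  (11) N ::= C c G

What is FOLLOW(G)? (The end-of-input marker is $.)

{$, b, c, g}

FIRST(S) = {g}
FIRST(G) = {λ, g}  (via S c g)
FIRST(A) = {λ, b, c, g}  (via N)
FIRST(C) = {λ, b, c, g}  (via G A)
FIRST(N) = {b, c, g}  (via C c G)
FOLLOW(S) includes $ since S is the start symbol.
FOLLOW(S): in G::=S c g, S is followed by c g with FIRST {c}. Thus FOLLOW(S) = {$, c}.
FOLLOW(C): in N::=C c G, C is followed by c G with FIRST {c}. Thus FOLLOW(C) = {c}.
FOLLOW(A): in C::=G A, the suffix after A is empty, so FOLLOW(A) ⊇ FOLLOW(C) = {c}. Thus FOLLOW(A) = {c}.
FOLLOW(N): in S::=g N, the suffix after N is empty, so FOLLOW(N) ⊇ FOLLOW(S) = {$, c}; in A::=N, the suffix after N is empty, so FOLLOW(N) ⊇ FOLLOW(A) = {c}. Thus FOLLOW(N) = {$, c}.
FOLLOW(G): in C::=G A, G is followed by A with FIRST {λ, b, c, g}; in C::=G A, the suffix after G is nullable, so FOLLOW(G) ⊇ FOLLOW(C) = {c}; in N::=C c G, the suffix after G is empty, so FOLLOW(G) ⊇ FOLLOW(N) = {$, c}. Thus FOLLOW(G) = {$, b, c, g}.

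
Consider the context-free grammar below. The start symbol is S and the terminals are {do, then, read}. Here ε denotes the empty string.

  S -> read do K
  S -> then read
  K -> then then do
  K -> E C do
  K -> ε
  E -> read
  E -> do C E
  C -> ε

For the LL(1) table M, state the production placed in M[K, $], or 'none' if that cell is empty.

K -> ε

FIRST(S) = {read, then}
FIRST(E) = {do, read}
FIRST(C) = {ε}
FIRST(K) = {ε, do, read, then}  (via E C do)
FOLLOW(S) includes $ since S is the start symbol.
FOLLOW(S): S appears on no right-hand side. Thus FOLLOW(S) = {$}.
FOLLOW(K): in S->read do K, the suffix after K is empty, so FOLLOW(K) ⊇ FOLLOW(S) = {$}. Thus FOLLOW(K) = {$}.
For K -> then then do: FIRST(then then do) = {then}, so it goes in M[K, t] for t ∈ {then}.
For K -> E C do: FIRST(E C do) = {do, read}, so it goes in M[K, t] for t ∈ {do, read}.
For K -> ε: FIRST(ε) = {ε}, so it goes in M[K, t] for t ∈ {}; since ε ∈ FIRST, also for every t ∈ FOLLOW(K) = {$}.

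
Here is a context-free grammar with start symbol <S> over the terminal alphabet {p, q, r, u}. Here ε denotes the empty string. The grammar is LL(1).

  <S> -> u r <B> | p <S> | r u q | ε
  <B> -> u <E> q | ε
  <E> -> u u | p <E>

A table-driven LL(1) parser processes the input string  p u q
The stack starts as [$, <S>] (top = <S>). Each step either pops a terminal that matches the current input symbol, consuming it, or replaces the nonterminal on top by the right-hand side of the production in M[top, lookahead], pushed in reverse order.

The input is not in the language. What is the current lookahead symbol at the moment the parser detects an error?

     Stack      Input    Action
  1  $ <S>      p u q $  expand <S> -> p <S>
  2  $ <S> p    p u q $  match p
  3  $ <S>      u q $    expand <S> -> u r <B>
  4  $ <B> r u  u q $    match u
  5  $ <B> r    q $      error: top is terminal r but lookahead is q

q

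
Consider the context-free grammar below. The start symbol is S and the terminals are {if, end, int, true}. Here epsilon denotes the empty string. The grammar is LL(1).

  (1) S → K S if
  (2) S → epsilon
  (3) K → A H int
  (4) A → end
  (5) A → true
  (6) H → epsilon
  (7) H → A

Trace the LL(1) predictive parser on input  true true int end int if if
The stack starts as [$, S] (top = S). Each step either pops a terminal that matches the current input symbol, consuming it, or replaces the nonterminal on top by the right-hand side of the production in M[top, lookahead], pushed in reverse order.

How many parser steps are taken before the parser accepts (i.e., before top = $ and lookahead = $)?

step 1: stack=$ S  input=true true int end int if if $  — expand S → K S if
step 2: stack=$ if S K  input=true true int end int if if $  — expand K → A H int
step 3: stack=$ if S int H A  input=true true int end int if if $  — expand A → true
step 4: stack=$ if S int H true  input=true true int end int if if $  — match true
step 5: stack=$ if S int H  input=true int end int if if $  — expand H → A
step 6: stack=$ if S int A  input=true int end int if if $  — expand A → true
step 7: stack=$ if S int true  input=true int end int if if $  — match true
step 8: stack=$ if S int  input=int end int if if $  — match int
step 9: stack=$ if S  input=end int if if $  — expand S → K S if
step 10: stack=$ if if S K  input=end int if if $  — expand K → A H int
step 11: stack=$ if if S int H A  input=end int if if $  — expand A → end
step 12: stack=$ if if S int H end  input=end int if if $  — match end
step 13: stack=$ if if S int H  input=int if if $  — expand H → epsilon
step 14: stack=$ if if S int  input=int if if $  — match int
step 15: stack=$ if if S  input=if if $  — expand S → epsilon
step 16: stack=$ if if  input=if if $  — match if
step 17: stack=$ if  input=if $  — match if
Accept reached after 17 steps.

17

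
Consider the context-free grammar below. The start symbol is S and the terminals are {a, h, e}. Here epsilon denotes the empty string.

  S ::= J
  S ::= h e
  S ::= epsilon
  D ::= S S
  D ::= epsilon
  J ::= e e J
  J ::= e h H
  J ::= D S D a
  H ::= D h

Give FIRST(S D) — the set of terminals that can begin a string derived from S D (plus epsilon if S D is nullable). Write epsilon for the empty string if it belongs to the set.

{epsilon, a, e, h}

FIRST(S): from S::=J we get {a, e, h}; from S::=h e we get {h}; from S::=epsilon we get {epsilon}. So FIRST(S) = {epsilon, a, e, h}.
FIRST(D): from D::=S S we get {epsilon, a, e, h}; from D::=epsilon we get {epsilon}. So FIRST(D) = {epsilon, a, e, h}.
FIRST(J): from J::=e e J we get {e}; from J::=e h H we get {e}; from J::=D S D a we get {a, e, h}. So FIRST(J) = {a, e, h}.
FIRST(H): from H::=D h we get {a, e, h}. So FIRST(H) = {a, e, h}.
FIRST(S D): take FIRST of each symbol in turn, carrying on past any symbol whose FIRST contains epsilon; result {epsilon, a, e, h}.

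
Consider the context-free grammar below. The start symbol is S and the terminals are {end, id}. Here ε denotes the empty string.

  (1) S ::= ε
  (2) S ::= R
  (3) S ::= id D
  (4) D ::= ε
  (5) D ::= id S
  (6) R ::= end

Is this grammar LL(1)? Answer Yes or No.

FIRST(S) = {ε, end, id}
FIRST(D) = {ε, id}
FIRST(R) = {end}
FOLLOW(S) = {$}
FOLLOW(D) = {$}
FOLLOW(R) = {$}
Each cell of M receives at most one production.

Yes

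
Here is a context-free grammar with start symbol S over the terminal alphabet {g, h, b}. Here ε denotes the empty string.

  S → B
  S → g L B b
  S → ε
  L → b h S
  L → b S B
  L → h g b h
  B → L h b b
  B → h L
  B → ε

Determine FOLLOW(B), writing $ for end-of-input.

{$, b, h}

FIRST(L) = {b, h}
FIRST(B) = {ε, b, h}  (via L h b b)
FIRST(S) = {ε, b, g, h}  (via B)
FOLLOW(S) includes $ since S is the start symbol.
FOLLOW(S): in L→b h S, the suffix after S is empty, so FOLLOW(S) ⊇ FOLLOW(L) = {$, b, h}; in L→b S B, S is followed by B with FIRST {ε, b, h}; in L→b S B, the suffix after S is nullable, so FOLLOW(S) ⊇ FOLLOW(L) = {$, b, h}. Thus FOLLOW(S) = {$, b, h}.
FOLLOW(L): in S→g L B b, L is followed by B b with FIRST {b, h}; in B→L h b b, L is followed by h b b with FIRST {h}; in B→h L, the suffix after L is empty, so FOLLOW(L) ⊇ FOLLOW(B) = {$, b, h}. Thus FOLLOW(L) = {$, b, h}.
FOLLOW(B): in S→B, the suffix after B is empty, so FOLLOW(B) ⊇ FOLLOW(S) = {$, b, h}; in S→g L B b, B is followed by b with FIRST {b}; in L→b S B, the suffix after B is empty, so FOLLOW(B) ⊇ FOLLOW(L) = {$, b, h}. Thus FOLLOW(B) = {$, b, h}.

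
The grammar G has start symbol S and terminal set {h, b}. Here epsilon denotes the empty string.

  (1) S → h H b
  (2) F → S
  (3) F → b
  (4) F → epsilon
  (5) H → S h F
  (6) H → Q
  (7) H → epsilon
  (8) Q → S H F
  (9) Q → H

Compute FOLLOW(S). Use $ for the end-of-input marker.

{$, b, h}

FIRST(S) = {h}
FIRST(F) = {epsilon, b, h}  (via S)
FIRST(H) = {epsilon, h}  (via S h F, Q)
FIRST(Q) = {epsilon, h}  (via S H F, H)
FOLLOW(S) includes $ since S is the start symbol.
FOLLOW(S): in F→S, the suffix after S is empty, so FOLLOW(S) ⊇ FOLLOW(F) = {b, h}; in H→S h F, S is followed by h F with FIRST {h}; in Q→S H F, S is followed by H F with FIRST {epsilon, b, h}; in Q→S H F, the suffix after S is nullable, so FOLLOW(S) ⊇ FOLLOW(Q) = {b, h}. Thus FOLLOW(S) = {$, b, h}.
FOLLOW(F): in H→S h F, the suffix after F is empty, so FOLLOW(F) ⊇ FOLLOW(H) = {b, h}; in Q→S H F, the suffix after F is empty, so FOLLOW(F) ⊇ FOLLOW(Q) = {b, h}. Thus FOLLOW(F) = {b, h}.
FOLLOW(H): in S→h H b, H is followed by b with FIRST {b}; in Q→S H F, H is followed by F with FIRST {epsilon, b, h}; in Q→S H F, the suffix after H is nullable, so FOLLOW(H) ⊇ FOLLOW(Q) = {b, h}; in Q→H, the suffix after H is empty, so FOLLOW(H) ⊇ FOLLOW(Q) = {b, h}. Thus FOLLOW(H) = {b, h}.
FOLLOW(Q): in H→Q, the suffix after Q is empty, so FOLLOW(Q) ⊇ FOLLOW(H) = {b, h}. Thus FOLLOW(Q) = {b, h}.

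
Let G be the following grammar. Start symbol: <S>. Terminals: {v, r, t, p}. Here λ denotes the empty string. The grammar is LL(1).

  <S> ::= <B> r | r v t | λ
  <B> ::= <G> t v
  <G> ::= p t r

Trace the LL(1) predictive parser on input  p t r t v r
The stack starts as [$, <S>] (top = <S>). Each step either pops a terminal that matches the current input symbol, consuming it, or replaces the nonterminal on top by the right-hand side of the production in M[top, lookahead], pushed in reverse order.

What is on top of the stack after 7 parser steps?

step 1: stack=$ <S>  input=p t r t v r $  — expand <S> ::= <B> r
step 2: stack=$ r <B>  input=p t r t v r $  — expand <B> ::= <G> t v
step 3: stack=$ r v t <G>  input=p t r t v r $  — expand <G> ::= p t r
step 4: stack=$ r v t r t p  input=p t r t v r $  — match p
step 5: stack=$ r v t r t  input=t r t v r $  — match t
step 6: stack=$ r v t r  input=r t v r $  — match r
step 7: stack=$ r v t  input=t v r $  — match t
Stack after step 7: $ r v (top = v).

v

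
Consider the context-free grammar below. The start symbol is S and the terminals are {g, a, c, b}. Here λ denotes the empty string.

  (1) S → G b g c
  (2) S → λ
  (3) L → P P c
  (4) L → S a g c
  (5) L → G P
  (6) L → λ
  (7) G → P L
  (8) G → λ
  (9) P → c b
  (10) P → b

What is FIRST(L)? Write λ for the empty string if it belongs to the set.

{λ, a, b, c}

FIRST(P) = {b, c}
FIRST(G) = {λ, b, c}  (via P L)
FIRST(S) = {λ, b, c}  (via G b g c)
FIRST(L) = {λ, a, b, c}  (via P P c, S a g c, G P)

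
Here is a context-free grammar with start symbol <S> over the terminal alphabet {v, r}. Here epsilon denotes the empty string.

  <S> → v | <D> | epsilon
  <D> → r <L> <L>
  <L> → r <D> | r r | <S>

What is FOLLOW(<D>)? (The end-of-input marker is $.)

{$, r, v}

FIRST(<D>) = {r}
FIRST(<S>) = {epsilon, r, v}  (via <D>)
FIRST(<L>) = {epsilon, r, v}  (via <S>)
FOLLOW(<S>) includes $ since <S> is the start symbol.
FOLLOW(<S>): in <L>→<S>, the suffix after <S> is empty, so FOLLOW(<S>) ⊇ FOLLOW(<L>) = {$, r, v}. Thus FOLLOW(<S>) = {$, r, v}.
FOLLOW(<D>): in <S>→<D>, the suffix after <D> is empty, so FOLLOW(<D>) ⊇ FOLLOW(<S>) = {$, r, v}; in <L>→r <D>, the suffix after <D> is empty, so FOLLOW(<D>) ⊇ FOLLOW(<L>) = {$, r, v}. Thus FOLLOW(<D>) = {$, r, v}.
FOLLOW(<L>): in <D>→r <L> <L> (occurrence 1), <L> is followed by <L> with FIRST {epsilon, r, v}; in <D>→r <L> <L> (occurrence 1), the suffix after <L> is nullable, so FOLLOW(<L>) ⊇ FOLLOW(<D>) = {$, r, v}; in <D>→r <L> <L> (occurrence 2), the suffix after <L> is empty, so FOLLOW(<L>) ⊇ FOLLOW(<D>) = {$, r, v}. Thus FOLLOW(<L>) = {$, r, v}.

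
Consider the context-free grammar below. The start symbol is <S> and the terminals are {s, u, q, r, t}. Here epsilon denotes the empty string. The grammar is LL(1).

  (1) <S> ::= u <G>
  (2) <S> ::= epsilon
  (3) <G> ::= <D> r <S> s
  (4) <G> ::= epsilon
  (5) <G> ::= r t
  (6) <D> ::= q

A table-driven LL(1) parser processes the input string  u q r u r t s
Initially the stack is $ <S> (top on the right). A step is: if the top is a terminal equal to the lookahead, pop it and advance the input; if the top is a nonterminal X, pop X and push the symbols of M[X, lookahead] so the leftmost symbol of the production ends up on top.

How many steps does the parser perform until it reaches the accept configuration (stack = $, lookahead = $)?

      Stack          Input            Action
   1  $ <S>          u q r u r t s $  expand <S> ::= u <G>
   2  $ <G> u        u q r u r t s $  match u
   3  $ <G>          q r u r t s $    expand <G> ::= <D> r <S> s
   4  $ s <S> r <D>  q r u r t s $    expand <D> ::= q
   5  $ s <S> r q    q r u r t s $    match q
   6  $ s <S> r      r u r t s $      match r
   7  $ s <S>        u r t s $        expand <S> ::= u <G>
   8  $ s <G> u      u r t s $        match u
   9  $ s <G>        r t s $          expand <G> ::= r t
  10  $ s t r        r t s $          match r
  11  $ s t          t s $            match t
  12  $ s            s $              match s
Accept reached after 12 steps.

12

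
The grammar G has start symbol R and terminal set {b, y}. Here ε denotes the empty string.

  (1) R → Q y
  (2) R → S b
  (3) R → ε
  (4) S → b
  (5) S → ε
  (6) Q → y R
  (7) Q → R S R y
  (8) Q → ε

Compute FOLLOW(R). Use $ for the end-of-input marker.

{$, b, y}

FIRST(S): from S→b we get {b}; from S→ε we get {ε}. So FIRST(S) = {ε, b}.
FIRST(R): from R→Q y we get {b, y}; from R→S b we get {b}; from R→ε we get {ε}. So FIRST(R) = {ε, b, y}.
FIRST(Q): from Q→y R we get {y}; from Q→R S R y we get {b, y}; from Q→ε we get {ε}. So FIRST(Q) = {ε, b, y}.
FOLLOW(R) includes $ since R is the start symbol.
FOLLOW(S): in R→S b, S is followed by b with FIRST {b}; in Q→R S R y, S is followed by R y with FIRST {b, y}. Thus FOLLOW(S) = {b, y}.
FOLLOW(Q): in R→Q y, Q is followed by y with FIRST {y}. Thus FOLLOW(Q) = {y}.
FOLLOW(R): in Q→y R, the suffix after R is empty, so FOLLOW(R) ⊇ FOLLOW(Q) = {y}; in Q→R S R y (occurrence 1), R is followed by S R y with FIRST {b, y}; in Q→R S R y (occurrence 2), R is followed by y with FIRST {y}. Thus FOLLOW(R) = {$, b, y}.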